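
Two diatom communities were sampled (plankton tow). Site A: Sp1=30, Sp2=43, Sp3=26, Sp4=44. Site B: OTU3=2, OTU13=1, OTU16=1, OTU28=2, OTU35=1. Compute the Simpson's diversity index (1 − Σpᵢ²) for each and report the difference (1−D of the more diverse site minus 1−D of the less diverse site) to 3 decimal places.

Site A: N=143, proportions 0.20979, 0.3007, 0.18182, 0.30769, giving 1−D = 0.73784 (working shown to 5 dp, full precision carried).
Site B: N=7, proportions 0.28571, 0.14286, 0.14286, 0.28571, 0.14286, giving 1−D = 0.77551.
Difference = |0.73784 − 0.77551| = 0.03767, i.e. 0.038 to 3 decimal places.

0.038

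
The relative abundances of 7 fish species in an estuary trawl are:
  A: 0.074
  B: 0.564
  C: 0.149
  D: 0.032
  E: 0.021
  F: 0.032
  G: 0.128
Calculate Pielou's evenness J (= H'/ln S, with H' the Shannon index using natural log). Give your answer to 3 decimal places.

0.701

H' = −Σ pᵢ ln pᵢ = −((-0.19267) + (-0.32300) + (-0.28367) + (-0.11014) + (-0.08113) + (-0.11014) + (-0.26313)) = 1.36389 (working shown to 5 dp, full precision carried).
With S = 7 species, ln S = 1.94591, so J = 1.36389/1.94591 = 0.70090, i.e. 0.701 to 3 decimal places.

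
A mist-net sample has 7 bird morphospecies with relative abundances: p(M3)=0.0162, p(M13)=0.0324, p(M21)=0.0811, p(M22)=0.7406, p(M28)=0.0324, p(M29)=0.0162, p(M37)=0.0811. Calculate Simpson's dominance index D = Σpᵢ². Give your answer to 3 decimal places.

D = 0.0162² + 0.0324² + 0.0811² + 0.7406² + 0.0324² + 0.0162² + 0.0811² = 0.00026 + 0.00105 + 0.00658 + 0.54849 + 0.00105 + 0.00026 + 0.00658 = 0.56427 (working shown to 5 dp, full precision carried).
To 3 decimal places, D = 0.564.

0.564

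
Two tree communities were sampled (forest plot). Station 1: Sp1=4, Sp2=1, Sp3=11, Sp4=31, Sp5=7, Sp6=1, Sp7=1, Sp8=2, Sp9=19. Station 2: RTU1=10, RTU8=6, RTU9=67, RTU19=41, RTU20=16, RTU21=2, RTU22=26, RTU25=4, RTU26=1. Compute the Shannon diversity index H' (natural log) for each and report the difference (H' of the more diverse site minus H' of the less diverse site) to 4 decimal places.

Station 1: N=77, proportions 0.0519481, 0.012987, 0.1428571, 0.4025974, 0.0909091, 0.012987, 0.012987, 0.025974, 0.2467532, giving H' = 1.6252647 (working shown to 7 dp, full precision carried).
Station 2: N=173, proportions 0.0578035, 0.0346821, 0.3872832, 0.2369942, 0.0924855, 0.0115607, 0.150289, 0.0231214, 0.0057803, giving H' = 1.6634033.
Difference = |1.6252647 − 1.6634033| = 0.0381386, i.e. 0.0381 to 4 decimal places.

0.0381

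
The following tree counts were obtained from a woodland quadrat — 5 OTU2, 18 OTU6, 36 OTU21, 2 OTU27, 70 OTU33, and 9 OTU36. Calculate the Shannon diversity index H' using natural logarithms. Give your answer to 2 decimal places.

1.32

Total N = 5+18+36+2+70+9 = 140, so the proportions are 0.0357, 0.1286, 0.2571, 0.0143, 0.5, 0.0643 (working shown to 4 dp, full precision carried).
Each pᵢ ln pᵢ term: 0.0357×(-3.3322)=-0.1190, 0.1286×(-2.0513)=-0.2637, 0.2571×(-1.3581)=-0.3492, 0.0143×(-4.2485)=-0.0607, 0.5×(-0.6931)=-0.3466, 0.0643×(-2.7444)=-0.1764.
Sum = -1.3157, so H' = 1.32.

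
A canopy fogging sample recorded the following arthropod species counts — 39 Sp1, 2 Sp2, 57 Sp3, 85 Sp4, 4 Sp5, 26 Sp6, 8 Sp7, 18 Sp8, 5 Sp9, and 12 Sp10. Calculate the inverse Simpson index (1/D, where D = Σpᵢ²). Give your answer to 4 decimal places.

4.9469

Total N = 39+2+57+85+4+26+8+18+5+12 = 256, so the proportions are 0.15234375, 0.0078125, 0.22265625, 0.33203125, 0.015625, 0.1015625, 0.03125, 0.0703125, 0.01953125, 0.046875 (working shown to 8 dp, full precision carried).
D = 0.15234375² + 0.0078125² + 0.22265625² + 0.33203125² + 0.015625² + 0.1015625² + 0.03125² + 0.0703125² + 0.01953125² + 0.046875² = 0.02320862 + 0.00006104 + 0.04957581 + 0.11024475 + 0.00024414 + 0.01031494 + 0.00097656 + 0.00494385 + 0.00038147 + 0.00219727 = 0.20214844.
So 1/D = 4.946860, i.e. 4.9469 to 4 decimal places.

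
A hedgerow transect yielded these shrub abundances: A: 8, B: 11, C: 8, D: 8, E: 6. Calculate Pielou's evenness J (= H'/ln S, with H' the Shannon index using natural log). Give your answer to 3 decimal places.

Total N = 8+11+8+8+6 = 41, so the proportions are 0.19512, 0.26829, 0.19512, 0.19512, 0.14634 (working shown to 5 dp, full precision carried).
H' = −Σ pᵢ ln pᵢ = −((-0.31885) + (-0.35299) + (-0.31885) + (-0.31885) + (-0.28124)) = 1.59079.
With S = 5 species, ln S = 1.60944, so J = 1.59079/1.60944 = 0.98841, i.e. 0.988 to 3 decimal places.

0.988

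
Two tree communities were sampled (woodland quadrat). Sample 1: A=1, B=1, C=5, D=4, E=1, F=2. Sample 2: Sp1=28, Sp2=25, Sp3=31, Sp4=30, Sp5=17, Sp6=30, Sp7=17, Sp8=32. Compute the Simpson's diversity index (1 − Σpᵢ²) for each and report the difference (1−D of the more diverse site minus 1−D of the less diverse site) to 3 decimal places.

0.114

Sample 1: N=14, proportions 0.071429, 0.071429, 0.357143, 0.285714, 0.071429, 0.142857, giving 1−D = 0.755102 (working shown to 6 dp, full precision carried).
Sample 2: N=210, proportions 0.133333, 0.119048, 0.147619, 0.142857, 0.080952, 0.142857, 0.080952, 0.152381, giving 1−D = 0.869116.
Difference = |0.755102 − 0.869116| = 0.114014, i.e. 0.114 to 3 decimal places.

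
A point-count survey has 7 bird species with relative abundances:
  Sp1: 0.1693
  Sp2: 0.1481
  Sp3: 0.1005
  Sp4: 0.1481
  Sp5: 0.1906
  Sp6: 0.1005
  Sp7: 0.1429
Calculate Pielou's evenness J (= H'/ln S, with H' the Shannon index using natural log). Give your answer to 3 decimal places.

0.988

H' = −Σ pᵢ ln pᵢ = −((-0.30069) + (-0.28285) + (-0.23091) + (-0.28285) + (-0.31593) + (-0.23091) + (-0.27803)) = 1.92217 (working shown to 5 dp, full precision carried).
With S = 7 species, ln S = 1.94591, so J = 1.92217/1.94591 = 0.98780, i.e. 0.988 to 3 decimal places.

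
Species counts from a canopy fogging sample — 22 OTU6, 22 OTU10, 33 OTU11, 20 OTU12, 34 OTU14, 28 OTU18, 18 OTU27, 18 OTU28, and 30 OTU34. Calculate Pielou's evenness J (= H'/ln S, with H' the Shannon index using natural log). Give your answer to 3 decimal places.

Total N = 22+22+33+20+34+28+18+18+30 = 225, so the proportions are 0.09778, 0.09778, 0.14667, 0.08889, 0.15111, 0.12444, 0.08, 0.08, 0.13333 (working shown to 5 dp, full precision carried).
H' = −Σ pᵢ ln pᵢ = −((-0.22734) + (-0.22734) + (-0.28154) + (-0.21514) + (-0.28556) + (-0.25933) + (-0.20206) + (-0.20206) + (-0.26865)) = 2.16902.
With S = 9 species, ln S = 2.19722, so J = 2.16902/2.19722 = 0.98716, i.e. 0.987 to 3 decimal places.

0.987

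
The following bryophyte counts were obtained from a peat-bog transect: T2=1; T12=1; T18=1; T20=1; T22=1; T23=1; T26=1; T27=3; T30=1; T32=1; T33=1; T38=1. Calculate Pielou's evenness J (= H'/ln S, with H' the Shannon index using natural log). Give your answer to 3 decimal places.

Total N = 1+1+1+1+1+1+1+3+1+1+1+1 = 14, so the proportions are 0.07143, 0.07143, 0.07143, 0.07143, 0.07143, 0.07143, 0.07143, 0.21429, 0.07143, 0.07143, 0.07143, 0.07143 (working shown to 5 dp, full precision carried).
H' = −Σ pᵢ ln pᵢ = −((-0.18850) + (-0.18850) + (-0.18850) + (-0.18850) + (-0.18850) + (-0.18850) + (-0.18850) + (-0.33010) + (-0.18850) + (-0.18850) + (-0.18850) + (-0.18850)) = 2.40364.
With S = 12 species, ln S = 2.48491, so J = 2.40364/2.48491 = 0.96730, i.e. 0.967 to 3 decimal places.

0.967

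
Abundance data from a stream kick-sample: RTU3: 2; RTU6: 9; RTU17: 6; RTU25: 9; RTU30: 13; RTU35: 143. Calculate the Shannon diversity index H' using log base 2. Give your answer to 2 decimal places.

1.21

Total N = 2+9+6+9+13+143 = 182, so the proportions are 0.011, 0.0495, 0.033, 0.0495, 0.0714, 0.7857 (working shown to 4 dp, full precision carried).
Each pᵢ log₂ pᵢ term: 0.011×(-6.5078)=-0.0715, 0.0495×(-4.3379)=-0.2145, 0.033×(-4.9228)=-0.1623, 0.0495×(-4.3379)=-0.2145, 0.0714×(-3.8074)=-0.2720, 0.7857×(-0.3479)=-0.2734.
Sum = -1.2081, so H' = 1.21.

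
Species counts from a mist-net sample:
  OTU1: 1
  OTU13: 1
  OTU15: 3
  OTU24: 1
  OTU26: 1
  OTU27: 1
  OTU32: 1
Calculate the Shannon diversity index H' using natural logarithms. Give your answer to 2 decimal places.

Total N = 1+1+3+1+1+1+1 = 9, so the proportions are 0.1111, 0.1111, 0.3333, 0.1111, 0.1111, 0.1111, 0.1111 (working shown to 4 dp, full precision carried).
Each pᵢ ln pᵢ term: 0.1111×(-2.1972)=-0.2441, 0.1111×(-2.1972)=-0.2441, 0.3333×(-1.0986)=-0.3662, 0.1111×(-2.1972)=-0.2441, 0.1111×(-2.1972)=-0.2441, 0.1111×(-2.1972)=-0.2441, 0.1111×(-2.1972)=-0.2441.
Sum = -1.8310, so H' = 1.83.

1.83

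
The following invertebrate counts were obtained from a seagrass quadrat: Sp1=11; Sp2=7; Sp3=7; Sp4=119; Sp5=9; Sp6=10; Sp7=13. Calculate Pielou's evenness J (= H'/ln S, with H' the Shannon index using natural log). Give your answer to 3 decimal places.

0.618

Total N = 11+7+7+119+9+10+13 = 176, so the proportions are 0.0625, 0.03977, 0.03977, 0.67614, 0.05114, 0.05682, 0.07386 (working shown to 5 dp, full precision carried).
H' = −Σ pᵢ ln pᵢ = −((-0.17329) + (-0.12825) + (-0.12825) + (-0.26461) + (-0.15204) + (-0.16295) + (-0.19245)) = 1.20184.
With S = 7 species, ln S = 1.94591, so J = 1.20184/1.94591 = 0.61763, i.e. 0.618 to 3 decimal places.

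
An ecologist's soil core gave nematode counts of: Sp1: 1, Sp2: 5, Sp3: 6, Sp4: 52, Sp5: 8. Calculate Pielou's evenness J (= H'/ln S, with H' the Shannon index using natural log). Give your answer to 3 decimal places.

0.578

Total N = 1+5+6+52+8 = 72, so the proportions are 0.01389, 0.06944, 0.08333, 0.72222, 0.11111 (working shown to 5 dp, full precision carried).
H' = −Σ pᵢ ln pᵢ = −((-0.05940) + (-0.18522) + (-0.20708) + (-0.23503) + (-0.24414)) = 0.93086.
With S = 5 species, ln S = 1.60944, so J = 0.93086/1.60944 = 0.57838, i.e. 0.578 to 3 decimal places.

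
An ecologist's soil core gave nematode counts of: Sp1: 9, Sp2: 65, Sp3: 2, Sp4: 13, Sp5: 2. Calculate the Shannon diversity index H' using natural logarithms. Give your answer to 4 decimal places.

0.9150

Total N = 9+65+2+13+2 = 91, so the proportions are 0.098901, 0.714286, 0.021978, 0.142857, 0.021978 (working shown to 6 dp, full precision carried).
Each pᵢ ln pᵢ term: 0.098901×(-2.313635)=-0.228821, 0.714286×(-0.336472)=-0.240337, 0.021978×(-3.817712)=-0.083906, 0.142857×(-1.945910)=-0.277987, 0.021978×(-3.817712)=-0.083906.
Sum = -0.914957, so H' = 0.9150.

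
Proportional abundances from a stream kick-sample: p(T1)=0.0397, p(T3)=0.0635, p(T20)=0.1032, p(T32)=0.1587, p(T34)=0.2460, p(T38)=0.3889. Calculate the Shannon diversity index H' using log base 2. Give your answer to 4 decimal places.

2.2245

Each pᵢ log₂ pᵢ term (working shown to 6 dp, full precision carried): 0.0397×(-4.654717)=-0.184792, 0.0635×(-3.977100)=-0.252546, 0.1032×(-3.276485)=-0.338133, 0.1587×(-2.655626)=-0.421448, 0.246×(-2.023270)=-0.497724, 0.3889×(-1.362529)=-0.529887.
Sum = -2.224531, so H' = 2.2245.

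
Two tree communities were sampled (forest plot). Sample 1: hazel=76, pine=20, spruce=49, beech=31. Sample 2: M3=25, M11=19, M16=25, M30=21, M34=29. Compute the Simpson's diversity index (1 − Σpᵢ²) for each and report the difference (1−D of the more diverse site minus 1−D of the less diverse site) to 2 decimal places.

Sample 1: N=176, proportions 0.4318, 0.1136, 0.2784, 0.1761, giving 1−D = 0.6921 (working shown to 4 dp, full precision carried).
Sample 2: N=119, proportions 0.2101, 0.1597, 0.2101, 0.1765, 0.2437, giving 1−D = 0.7957.
Difference = |0.6921 − 0.7957| = 0.1036, i.e. 0.10 to 2 decimal places.

0.10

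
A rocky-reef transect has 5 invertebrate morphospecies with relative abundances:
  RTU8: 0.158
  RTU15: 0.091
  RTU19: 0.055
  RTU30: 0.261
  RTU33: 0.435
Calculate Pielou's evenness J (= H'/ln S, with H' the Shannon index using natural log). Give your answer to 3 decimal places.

H' = −Σ pᵢ ln pᵢ = −((-0.29154) + (-0.21812) + (-0.15952) + (-0.35058) + (-0.36210)) = 1.38186 (working shown to 5 dp, full precision carried).
With S = 5 species, ln S = 1.60944, so J = 1.38186/1.60944 = 0.85860, i.e. 0.859 to 3 decimal places.

0.859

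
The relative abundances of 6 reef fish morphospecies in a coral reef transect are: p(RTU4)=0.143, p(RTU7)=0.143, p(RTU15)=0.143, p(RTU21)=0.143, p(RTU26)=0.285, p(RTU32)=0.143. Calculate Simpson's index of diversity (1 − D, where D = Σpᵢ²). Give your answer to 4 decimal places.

D = 0.143² + 0.143² + 0.143² + 0.143² + 0.285² + 0.143² = 0.020449 + 0.020449 + 0.020449 + 0.020449 + 0.081225 + 0.020449 = 0.183470 (working shown to 6 dp, full precision carried).
So 1 − D = 0.816530, i.e. 0.8165 to 4 decimal places.

0.8165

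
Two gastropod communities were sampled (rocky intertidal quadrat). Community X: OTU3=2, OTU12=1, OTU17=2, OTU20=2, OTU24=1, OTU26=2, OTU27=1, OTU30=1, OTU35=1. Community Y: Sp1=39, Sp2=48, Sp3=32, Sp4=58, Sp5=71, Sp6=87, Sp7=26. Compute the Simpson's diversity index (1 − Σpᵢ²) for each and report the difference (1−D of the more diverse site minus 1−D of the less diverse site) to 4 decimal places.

Community X: N=13, proportions 0.1538462, 0.0769231, 0.1538462, 0.1538462, 0.0769231, 0.1538462, 0.0769231, 0.0769231, 0.0769231, giving 1−D = 0.8757396 (working shown to 7 dp, full precision carried).
Community Y: N=361, proportions 0.1080332, 0.132964, 0.0886427, 0.1606648, 0.1966759, 0.2409972, 0.0720222, giving 1−D = 0.8350304.
Difference = |0.8757396 − 0.8350304| = 0.0407092, i.e. 0.0407 to 4 decimal places.

0.0407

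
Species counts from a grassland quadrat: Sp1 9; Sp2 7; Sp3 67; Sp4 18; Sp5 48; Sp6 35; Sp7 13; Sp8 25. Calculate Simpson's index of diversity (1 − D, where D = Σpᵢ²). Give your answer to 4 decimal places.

0.8120

Total N = 9+7+67+18+48+35+13+25 = 222, so the proportions are 0.040541, 0.031532, 0.301802, 0.081081, 0.216216, 0.157658, 0.058559, 0.112613 (working shown to 6 dp, full precision carried).
D = 0.040541² + 0.031532² + 0.301802² + 0.081081² + 0.216216² + 0.157658² + 0.058559² + 0.112613² = 0.001644 + 0.000994 + 0.091084 + 0.006574 + 0.046749 + 0.024856 + 0.003429 + 0.012682 = 0.188012.
So 1 − D = 0.811988, i.e. 0.8120 to 4 decimal places.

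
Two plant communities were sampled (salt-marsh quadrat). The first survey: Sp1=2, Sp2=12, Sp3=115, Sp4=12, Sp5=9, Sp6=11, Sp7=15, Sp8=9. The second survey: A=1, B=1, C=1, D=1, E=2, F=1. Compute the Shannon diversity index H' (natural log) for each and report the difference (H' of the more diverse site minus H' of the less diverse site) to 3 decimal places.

0.383

The first survey: N=185, proportions 0.01081, 0.06486, 0.62162, 0.06486, 0.04865, 0.05946, 0.08108, 0.04865, giving H' = 1.36501 (working shown to 5 dp, full precision carried).
The second survey: N=7, proportions 0.14286, 0.14286, 0.14286, 0.14286, 0.28571, 0.14286, giving H' = 1.74787.
Difference = |1.36501 − 1.74787| = 0.38286, i.e. 0.383 to 3 decimal places.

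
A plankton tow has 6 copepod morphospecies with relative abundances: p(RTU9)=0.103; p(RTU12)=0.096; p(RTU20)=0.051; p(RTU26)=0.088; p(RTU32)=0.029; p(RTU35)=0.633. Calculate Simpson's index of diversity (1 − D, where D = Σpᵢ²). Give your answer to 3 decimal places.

0.568

D = 0.103² + 0.096² + 0.051² + 0.088² + 0.029² + 0.633² = 0.01061 + 0.00922 + 0.00260 + 0.00774 + 0.00084 + 0.40069 = 0.43170 (working shown to 5 dp, full precision carried).
So 1 − D = 0.56830, i.e. 0.568 to 3 decimal places.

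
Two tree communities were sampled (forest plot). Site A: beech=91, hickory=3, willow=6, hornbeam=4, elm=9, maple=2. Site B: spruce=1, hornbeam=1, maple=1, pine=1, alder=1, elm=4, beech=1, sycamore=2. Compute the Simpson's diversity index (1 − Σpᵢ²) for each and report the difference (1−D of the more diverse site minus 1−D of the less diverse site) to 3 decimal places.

Site A: N=115, proportions 0.7913043, 0.026087, 0.0521739, 0.0347826, 0.0782609, 0.0173913, giving 1−D = 0.3627977 (working shown to 7 dp, full precision carried).
Site B: N=12, proportions 0.0833333, 0.0833333, 0.0833333, 0.0833333, 0.0833333, 0.3333333, 0.0833333, 0.1666667, giving 1−D = 0.8194444.
Difference = |0.3627977 − 0.8194444| = 0.4566467, i.e. 0.457 to 3 decimal places.

0.457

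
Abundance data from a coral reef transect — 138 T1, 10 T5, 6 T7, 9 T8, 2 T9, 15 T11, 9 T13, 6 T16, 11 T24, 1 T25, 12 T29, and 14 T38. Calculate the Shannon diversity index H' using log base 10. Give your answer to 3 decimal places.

0.691

Total N = 138+10+6+9+2+15+9+6+11+1+12+14 = 233, so the proportions are 0.59227, 0.04292, 0.02575, 0.03863, 0.00858, 0.06438, 0.03863, 0.02575, 0.04721, 0.00429, 0.0515, 0.06009 (working shown to 5 dp, full precision carried).
Each pᵢ log₁₀ pᵢ term: 0.59227×(-0.22748)=-0.13473, 0.04292×(-1.36736)=-0.05868, 0.02575×(-1.58920)=-0.04092, 0.03863×(-1.41311)=-0.05458, 0.00858×(-2.06633)=-0.01774, 0.06438×(-1.19126)=-0.07669, 0.03863×(-1.41311)=-0.05458, 0.02575×(-1.58920)=-0.04092, 0.04721×(-1.32596)=-0.06260, 0.00429×(-2.36736)=-0.01016, 0.0515×(-1.28817)=-0.06634, 0.06009×(-1.22123)=-0.07338.
Sum = -0.69134, so H' = 0.691.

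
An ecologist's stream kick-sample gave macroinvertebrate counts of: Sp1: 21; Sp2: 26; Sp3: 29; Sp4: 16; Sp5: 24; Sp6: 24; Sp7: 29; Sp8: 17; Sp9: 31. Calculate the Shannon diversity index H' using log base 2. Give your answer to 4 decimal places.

3.1378

Total N = 21+26+29+16+24+24+29+17+31 = 217, so the proportions are 0.096774, 0.119816, 0.133641, 0.073733, 0.110599, 0.110599, 0.133641, 0.078341, 0.142857 (working shown to 6 dp, full precision carried).
Each pᵢ log₂ pᵢ term: 0.096774×(-3.369234)=-0.326055, 0.119816×(-3.061112)=-0.366769, 0.133641×(-2.903570)=-0.388035, 0.073733×(-3.761551)=-0.277349, 0.110599×(-3.176589)=-0.351328, 0.110599×(-3.176589)=-0.351328, 0.133641×(-2.903570)=-0.388035, 0.078341×(-3.674088)=-0.287832, 0.142857×(-2.807355)=-0.401051.
Sum = -3.137781, so H' = 3.1378.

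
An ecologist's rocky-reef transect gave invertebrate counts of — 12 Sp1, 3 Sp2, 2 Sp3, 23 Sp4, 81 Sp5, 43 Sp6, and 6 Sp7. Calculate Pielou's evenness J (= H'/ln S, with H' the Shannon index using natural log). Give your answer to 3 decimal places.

Total N = 12+3+2+23+81+43+6 = 170, so the proportions are 0.07059, 0.01765, 0.01176, 0.13529, 0.47647, 0.25294, 0.03529 (working shown to 5 dp, full precision carried).
H' = −Σ pᵢ ln pᵢ = −((-0.18712) + (-0.07124) + (-0.05227) + (-0.27063) + (-0.35323) + (-0.34769) + (-0.11802)) = 1.40021.
With S = 7 species, ln S = 1.94591, so J = 1.40021/1.94591 = 0.71957, i.e. 0.720 to 3 decimal places.

0.720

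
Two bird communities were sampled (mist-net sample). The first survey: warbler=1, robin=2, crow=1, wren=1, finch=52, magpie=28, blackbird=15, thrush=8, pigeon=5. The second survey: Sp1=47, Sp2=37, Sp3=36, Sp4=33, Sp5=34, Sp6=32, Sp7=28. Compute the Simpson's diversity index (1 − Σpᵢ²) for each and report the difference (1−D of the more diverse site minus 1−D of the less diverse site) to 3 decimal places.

0.152

The first survey: N=113, proportions 0.00885, 0.0177, 0.00885, 0.00885, 0.46018, 0.24779, 0.13274, 0.0708, 0.04425, giving 1−D = 0.70170 (working shown to 5 dp, full precision carried).
The second survey: N=247, proportions 0.19028, 0.1498, 0.14575, 0.1336, 0.13765, 0.12955, 0.11336, giving 1−D = 0.85368.
Difference = |0.70170 − 0.85368| = 0.15198, i.e. 0.152 to 3 decimal places.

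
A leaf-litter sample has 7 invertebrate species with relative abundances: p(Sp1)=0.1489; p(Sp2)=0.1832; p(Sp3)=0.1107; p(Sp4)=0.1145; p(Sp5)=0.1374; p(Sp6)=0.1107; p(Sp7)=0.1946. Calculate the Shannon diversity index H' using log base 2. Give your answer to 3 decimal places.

2.772

Each pᵢ log₂ pᵢ term (working shown to 5 dp, full precision carried): 0.1489×(-2.74758)=-0.40912, 0.1832×(-2.44851)=-0.44857, 0.1107×(-3.17527)=-0.35150, 0.1145×(-3.12658)=-0.35799, 0.1374×(-2.86355)=-0.39345, 0.1107×(-3.17527)=-0.35150, 0.1946×(-2.36142)=-0.45953.
Sum = -2.77166, so H' = 2.772.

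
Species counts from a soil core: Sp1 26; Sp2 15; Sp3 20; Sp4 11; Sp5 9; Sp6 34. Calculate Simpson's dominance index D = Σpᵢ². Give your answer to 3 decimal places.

0.201

Total N = 26+15+20+11+9+34 = 115, so the proportions are 0.22609, 0.13043, 0.17391, 0.09565, 0.07826, 0.29565 (working shown to 5 dp, full precision carried).
D = 0.22609² + 0.13043² + 0.17391² + 0.09565² + 0.07826² + 0.29565² = 0.05112 + 0.01701 + 0.03025 + 0.00915 + 0.00612 + 0.08741 = 0.20106.
To 3 decimal places, D = 0.201.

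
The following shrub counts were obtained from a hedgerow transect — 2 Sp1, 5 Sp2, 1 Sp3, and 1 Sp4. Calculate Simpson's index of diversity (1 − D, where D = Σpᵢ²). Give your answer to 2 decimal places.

0.62

Total N = 2+5+1+1 = 9, so the proportions are 0.2222, 0.5556, 0.1111, 0.1111 (working shown to 4 dp, full precision carried).
D = 0.2222² + 0.5556² + 0.1111² + 0.1111² = 0.0494 + 0.3086 + 0.0123 + 0.0123 = 0.3827.
So 1 − D = 0.6173, i.e. 0.62 to 2 decimal places.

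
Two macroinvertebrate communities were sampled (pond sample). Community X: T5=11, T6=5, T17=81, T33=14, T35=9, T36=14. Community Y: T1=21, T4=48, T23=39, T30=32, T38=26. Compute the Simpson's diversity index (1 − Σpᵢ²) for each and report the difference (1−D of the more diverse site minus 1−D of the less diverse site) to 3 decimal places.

0.183

Community X: N=134, proportions 0.08208955, 0.03731343, 0.60447761, 0.10447761, 0.06716418, 0.10447761, giving 1−D = 0.60013366 (working shown to 8 dp, full precision carried).
Community Y: N=166, proportions 0.12650602, 0.28915663, 0.23493976, 0.19277108, 0.15662651, giving 1−D = 0.78349543.
Difference = |0.60013366 − 0.78349543| = 0.18336177, i.e. 0.183 to 3 decimal places.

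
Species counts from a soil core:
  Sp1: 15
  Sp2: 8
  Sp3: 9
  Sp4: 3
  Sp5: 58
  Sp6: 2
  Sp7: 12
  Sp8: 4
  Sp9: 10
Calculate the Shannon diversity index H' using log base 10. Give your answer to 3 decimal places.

Total N = 15+8+9+3+58+2+12+4+10 = 121, so the proportions are 0.12397, 0.06612, 0.07438, 0.02479, 0.47934, 0.01653, 0.09917, 0.03306, 0.08264 (working shown to 5 dp, full precision carried).
Each pᵢ log₁₀ pᵢ term: 0.12397×(-0.90669)=-0.11240, 0.06612×(-1.17970)=-0.07800, 0.07438×(-1.12854)=-0.08394, 0.02479×(-1.60566)=-0.03981, 0.47934×(-0.31936)=-0.15308, 0.01653×(-1.78176)=-0.02945, 0.09917×(-1.00360)=-0.09953, 0.03306×(-1.48073)=-0.04895, 0.08264×(-1.08279)=-0.08949.
Sum = -0.73465, so H' = 0.735.

0.735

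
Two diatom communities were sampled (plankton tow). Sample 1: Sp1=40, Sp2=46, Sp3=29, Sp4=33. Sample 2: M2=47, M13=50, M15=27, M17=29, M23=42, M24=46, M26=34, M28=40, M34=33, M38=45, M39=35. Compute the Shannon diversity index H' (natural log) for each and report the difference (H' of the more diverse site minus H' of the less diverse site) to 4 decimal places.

Sample 1: N=148, proportions 0.27027, 0.310811, 0.195946, 0.222973, giving H' = 1.370800 (working shown to 6 dp, full precision carried).
Sample 2: N=428, proportions 0.109813, 0.116822, 0.063084, 0.067757, 0.098131, 0.107477, 0.079439, 0.093458, 0.077103, 0.10514, 0.081776, giving H' = 2.379520.
Difference = |1.370800 − 2.379520| = 1.008720, i.e. 1.0087 to 4 decimal places.

1.0087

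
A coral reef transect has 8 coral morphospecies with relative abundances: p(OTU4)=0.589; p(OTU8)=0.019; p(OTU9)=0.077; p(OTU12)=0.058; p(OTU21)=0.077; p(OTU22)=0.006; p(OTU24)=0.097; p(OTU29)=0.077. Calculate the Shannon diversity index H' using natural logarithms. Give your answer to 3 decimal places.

1.401

Each pᵢ ln pᵢ term (working shown to 6 dp, full precision carried): 0.589×(-0.529329)=-0.311775, 0.019×(-3.963316)=-0.075303, 0.077×(-2.563950)=-0.197424, 0.058×(-2.847312)=-0.165144, 0.077×(-2.563950)=-0.197424, 0.006×(-5.115996)=-0.030696, 0.097×(-2.333044)=-0.226305, 0.077×(-2.563950)=-0.197424.
Sum = -1.401496, so H' = 1.401.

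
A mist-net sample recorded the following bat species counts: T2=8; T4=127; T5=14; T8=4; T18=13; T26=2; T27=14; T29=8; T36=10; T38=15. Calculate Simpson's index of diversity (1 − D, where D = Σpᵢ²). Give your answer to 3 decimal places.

Total N = 8+127+14+4+13+2+14+8+10+15 = 215, so the proportions are 0.03721, 0.5907, 0.06512, 0.0186, 0.06047, 0.0093, 0.06512, 0.03721, 0.04651, 0.06977 (working shown to 5 dp, full precision carried).
D = 0.03721² + 0.5907² + 0.06512² + 0.0186² + 0.06047² + 0.0093² + 0.06512² + 0.03721² + 0.04651² + 0.06977² = 0.00138 + 0.34892 + 0.00424 + 0.00035 + 0.00366 + 0.00009 + 0.00424 + 0.00138 + 0.00216 + 0.00487 = 0.37129.
So 1 − D = 0.62871, i.e. 0.629 to 3 decimal places.

0.629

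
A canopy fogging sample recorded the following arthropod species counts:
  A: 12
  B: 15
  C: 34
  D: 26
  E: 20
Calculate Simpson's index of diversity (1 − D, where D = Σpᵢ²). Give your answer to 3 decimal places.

Total N = 12+15+34+26+20 = 107, so the proportions are 0.11215, 0.14019, 0.31776, 0.24299, 0.18692 (working shown to 5 dp, full precision carried).
D = 0.11215² + 0.14019² + 0.31776² + 0.24299² + 0.18692² = 0.01258 + 0.01965 + 0.10097 + 0.05904 + 0.03494 = 0.22718.
So 1 − D = 0.77282, i.e. 0.773 to 3 decimal places.

0.773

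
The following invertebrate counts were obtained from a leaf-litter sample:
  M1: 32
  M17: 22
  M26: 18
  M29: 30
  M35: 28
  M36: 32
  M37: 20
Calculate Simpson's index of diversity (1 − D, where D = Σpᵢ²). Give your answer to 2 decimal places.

0.85

Total N = 32+22+18+30+28+32+20 = 182, so the proportions are 0.1758, 0.1209, 0.0989, 0.1648, 0.1538, 0.1758, 0.1099 (working shown to 4 dp, full precision carried).
D = 0.1758² + 0.1209² + 0.0989² + 0.1648² + 0.1538² + 0.1758² + 0.1099² = 0.0309 + 0.0146 + 0.0098 + 0.0272 + 0.0237 + 0.0309 + 0.0121 = 0.1491.
So 1 − D = 0.8509, i.e. 0.85 to 2 decimal places.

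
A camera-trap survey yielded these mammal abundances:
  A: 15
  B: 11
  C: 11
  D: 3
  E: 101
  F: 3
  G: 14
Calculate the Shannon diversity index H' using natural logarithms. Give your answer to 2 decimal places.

Total N = 15+11+11+3+101+3+14 = 158, so the proportions are 0.0949, 0.0696, 0.0696, 0.019, 0.6392, 0.019, 0.0886 (working shown to 4 dp, full precision carried).
Each pᵢ ln pᵢ term: 0.0949×(-2.3545)=-0.2235, 0.0696×(-2.6647)=-0.1855, 0.0696×(-2.6647)=-0.1855, 0.019×(-3.9640)=-0.0753, 0.6392×(-0.4475)=-0.2860, 0.019×(-3.9640)=-0.0753, 0.0886×(-2.4235)=-0.2147.
Sum = -1.2459, so H' = 1.25.

1.25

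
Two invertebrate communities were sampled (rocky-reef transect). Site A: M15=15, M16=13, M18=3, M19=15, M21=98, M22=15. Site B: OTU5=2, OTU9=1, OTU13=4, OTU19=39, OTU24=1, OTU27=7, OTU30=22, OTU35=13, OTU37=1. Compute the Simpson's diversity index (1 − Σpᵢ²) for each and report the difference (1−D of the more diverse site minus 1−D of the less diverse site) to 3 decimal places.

0.136

Site A: N=159, proportions 0.09434, 0.08176, 0.01887, 0.09434, 0.61635, 0.09434, giving 1−D = 0.58637 (working shown to 5 dp, full precision carried).
Site B: N=90, proportions 0.02222, 0.01111, 0.04444, 0.43333, 0.01111, 0.07778, 0.24444, 0.14444, 0.01111, giving 1−D = 0.72272.
Difference = |0.58637 − 0.72272| = 0.13635, i.e. 0.136 to 3 decimal places.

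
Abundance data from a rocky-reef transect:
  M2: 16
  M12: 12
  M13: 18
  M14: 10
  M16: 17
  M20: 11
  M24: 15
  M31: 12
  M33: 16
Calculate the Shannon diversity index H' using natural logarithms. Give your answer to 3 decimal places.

2.178

Total N = 16+12+18+10+17+11+15+12+16 = 127, so the proportions are 0.12598, 0.09449, 0.14173, 0.07874, 0.13386, 0.08661, 0.11811, 0.09449, 0.12598 (working shown to 5 dp, full precision carried).
Each pᵢ ln pᵢ term: 0.12598×(-2.07160)=-0.26099, 0.09449×(-2.35928)=-0.22292, 0.14173×(-1.95382)=-0.27692, 0.07874×(-2.54160)=-0.20013, 0.13386×(-2.01097)=-0.26919, 0.08661×(-2.44629)=-0.21188, 0.11811×(-2.13614)=-0.25230, 0.09449×(-2.35928)=-0.22292, 0.12598×(-2.07160)=-0.26099.
Sum = -2.17824, so H' = 2.178.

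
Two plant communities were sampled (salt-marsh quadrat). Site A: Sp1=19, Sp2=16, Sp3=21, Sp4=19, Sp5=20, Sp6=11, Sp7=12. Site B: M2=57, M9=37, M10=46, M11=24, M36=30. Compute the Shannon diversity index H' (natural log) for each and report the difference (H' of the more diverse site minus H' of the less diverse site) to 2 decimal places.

0.36

Site A: N=118, proportions 0.161, 0.1356, 0.178, 0.161, 0.1695, 0.0932, 0.1017, giving H' = 1.9207 (working shown to 4 dp, full precision carried).
Site B: N=194, proportions 0.2938, 0.1907, 0.2371, 0.1237, 0.1546, giving H' = 1.5643.
Difference = |1.9207 − 1.5643| = 0.3564, i.e. 0.36 to 2 decimal places.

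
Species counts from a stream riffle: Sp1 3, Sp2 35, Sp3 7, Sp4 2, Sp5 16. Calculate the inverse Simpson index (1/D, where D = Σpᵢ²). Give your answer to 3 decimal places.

Total N = 3+35+7+2+16 = 63, so the proportions are 0.047619, 0.555556, 0.111111, 0.031746, 0.253968 (working shown to 6 dp, full precision carried).
D = 0.047619² + 0.555556² + 0.111111² + 0.031746² + 0.253968² = 0.002268 + 0.308642 + 0.012346 + 0.001008 + 0.064500 = 0.388763.
So 1/D = 2.57226, i.e. 2.572 to 3 decimal places.

2.572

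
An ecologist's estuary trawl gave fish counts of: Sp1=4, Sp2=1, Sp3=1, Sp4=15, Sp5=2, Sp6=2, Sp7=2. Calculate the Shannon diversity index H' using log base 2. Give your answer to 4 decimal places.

Total N = 4+1+1+15+2+2+2 = 27, so the proportions are 0.148148, 0.037037, 0.037037, 0.555556, 0.074074, 0.074074, 0.074074 (working shown to 6 dp, full precision carried).
Each pᵢ log₂ pᵢ term: 0.148148×(-2.754888)=-0.408131, 0.037037×(-4.754888)=-0.176107, 0.037037×(-4.754888)=-0.176107, 0.555556×(-0.847997)=-0.471109, 0.074074×(-3.754888)=-0.278140, 0.074074×(-3.754888)=-0.278140, 0.074074×(-3.754888)=-0.278140.
Sum = -2.065874, so H' = 2.0659.

2.0659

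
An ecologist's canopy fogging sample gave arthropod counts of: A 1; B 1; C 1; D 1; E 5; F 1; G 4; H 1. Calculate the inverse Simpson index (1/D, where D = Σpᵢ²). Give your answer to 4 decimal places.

Total N = 1+1+1+1+5+1+4+1 = 15, so the proportions are 0.06666667, 0.06666667, 0.06666667, 0.06666667, 0.33333333, 0.06666667, 0.26666667, 0.06666667 (working shown to 8 dp, full precision carried).
D = 0.06666667² + 0.06666667² + 0.06666667² + 0.06666667² + 0.33333333² + 0.06666667² + 0.26666667² + 0.06666667² = 0.00444444 + 0.00444444 + 0.00444444 + 0.00444444 + 0.11111111 + 0.00444444 + 0.07111111 + 0.00444444 = 0.20888889.
So 1/D = 4.787234, i.e. 4.7872 to 4 decimal places.

4.7872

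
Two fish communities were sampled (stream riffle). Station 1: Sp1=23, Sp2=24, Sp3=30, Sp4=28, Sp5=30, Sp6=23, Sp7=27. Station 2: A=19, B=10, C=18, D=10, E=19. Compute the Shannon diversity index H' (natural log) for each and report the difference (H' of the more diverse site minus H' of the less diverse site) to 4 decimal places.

Station 1: N=185, proportions 0.124324, 0.12973, 0.162162, 0.151351, 0.162162, 0.124324, 0.145946, giving H' = 1.939993 (working shown to 6 dp, full precision carried).
Station 2: N=76, proportions 0.25, 0.131579, 0.236842, 0.131579, 0.25, giving H' = 1.568009.
Difference = |1.939993 − 1.568009| = 0.371984, i.e. 0.3720 to 4 decimal places.

0.3720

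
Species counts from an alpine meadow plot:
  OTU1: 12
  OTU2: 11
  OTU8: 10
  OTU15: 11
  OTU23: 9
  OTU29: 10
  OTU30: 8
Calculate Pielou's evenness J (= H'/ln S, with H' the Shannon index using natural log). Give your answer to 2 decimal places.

Total N = 12+11+10+11+9+10+8 = 71, so the proportions are 0.169, 0.1549, 0.1408, 0.1549, 0.1268, 0.1408, 0.1127 (working shown to 4 dp, full precision carried).
H' = −Σ pᵢ ln pᵢ = −((-0.3005) + (-0.2889) + (-0.2761) + (-0.2889) + (-0.2618) + (-0.2761) + (-0.2460)) = 1.9382.
With S = 7 species, ln S = 1.9459, so J = 1.9382/1.9459 = 0.9961, i.e. 1.00 to 2 decimal places.

1.00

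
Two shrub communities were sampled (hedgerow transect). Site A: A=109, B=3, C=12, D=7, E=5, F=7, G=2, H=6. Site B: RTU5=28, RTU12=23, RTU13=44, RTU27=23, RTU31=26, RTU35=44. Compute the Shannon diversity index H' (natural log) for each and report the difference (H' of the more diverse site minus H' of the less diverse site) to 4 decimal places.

Site A: N=151, proportions 0.721854, 0.019868, 0.07947, 0.046358, 0.033113, 0.046358, 0.013245, 0.039735, giving H' = 1.097423 (working shown to 6 dp, full precision carried).
Site B: N=188, proportions 0.148936, 0.12234, 0.234043, 0.12234, 0.138298, 0.234043, giving H' = 1.751050.
Difference = |1.097423 − 1.751050| = 0.653627, i.e. 0.6536 to 4 decimal places.

0.6536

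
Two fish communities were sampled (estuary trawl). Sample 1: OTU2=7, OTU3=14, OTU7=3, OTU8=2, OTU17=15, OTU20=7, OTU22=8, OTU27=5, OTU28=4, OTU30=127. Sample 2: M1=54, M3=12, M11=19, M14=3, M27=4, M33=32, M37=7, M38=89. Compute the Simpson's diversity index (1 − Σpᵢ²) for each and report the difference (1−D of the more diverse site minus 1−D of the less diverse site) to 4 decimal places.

0.1978

Sample 1: N=192, proportions 0.036458, 0.072917, 0.015625, 0.010417, 0.078125, 0.036458, 0.041667, 0.026042, 0.020833, 0.661458, giving 1−D = 0.545193 (working shown to 6 dp, full precision carried).
Sample 2: N=220, proportions 0.245455, 0.054545, 0.086364, 0.013636, 0.018182, 0.145455, 0.031818, 0.404545, giving 1−D = 0.742975.
Difference = |0.545193 − 0.742975| = 0.197782, i.e. 0.1978 to 4 decimal places.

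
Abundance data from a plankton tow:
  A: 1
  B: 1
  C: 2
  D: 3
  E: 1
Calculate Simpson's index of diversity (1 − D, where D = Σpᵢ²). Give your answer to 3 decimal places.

0.750

Total N = 1+1+2+3+1 = 8, so the proportions are 0.125, 0.125, 0.25, 0.375, 0.125 (working shown to 5 dp, full precision carried).
D = 0.125² + 0.125² + 0.25² + 0.375² + 0.125² = 0.01562 + 0.01562 + 0.06250 + 0.14062 + 0.01562 = 0.25000.
So 1 − D = 0.75000, i.e. 0.750 to 3 decimal places.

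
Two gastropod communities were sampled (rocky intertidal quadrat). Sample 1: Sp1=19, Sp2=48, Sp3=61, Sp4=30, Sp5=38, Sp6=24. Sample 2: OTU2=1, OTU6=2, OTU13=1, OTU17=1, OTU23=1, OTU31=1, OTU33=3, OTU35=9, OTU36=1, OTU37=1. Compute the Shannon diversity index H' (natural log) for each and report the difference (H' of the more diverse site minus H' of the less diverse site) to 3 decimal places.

Sample 1: N=220, proportions 0.08636, 0.21818, 0.27727, 0.13636, 0.17273, 0.10909, giving H' = 1.71607 (working shown to 5 dp, full precision carried).
Sample 2: N=21, proportions 0.04762, 0.09524, 0.04762, 0.04762, 0.04762, 0.04762, 0.14286, 0.42857, 0.04762, 0.04762, giving H' = 1.87990.
Difference = |1.71607 − 1.87990| = 0.16383, i.e. 0.164 to 3 decimal places.

0.164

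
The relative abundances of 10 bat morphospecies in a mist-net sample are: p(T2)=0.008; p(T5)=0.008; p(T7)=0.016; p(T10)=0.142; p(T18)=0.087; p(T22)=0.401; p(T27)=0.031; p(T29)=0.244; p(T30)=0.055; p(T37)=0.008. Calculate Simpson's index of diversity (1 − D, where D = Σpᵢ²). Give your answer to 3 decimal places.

0.747

D = 0.008² + 0.008² + 0.016² + 0.142² + 0.087² + 0.401² + 0.031² + 0.244² + 0.055² + 0.008² = 0.000064 + 0.000064 + 0.000256 + 0.020164 + 0.007569 + 0.160801 + 0.000961 + 0.059536 + 0.003025 + 0.000064 = 0.252504 (working shown to 6 dp, full precision carried).
So 1 − D = 0.747496, i.e. 0.747 to 3 decimal places.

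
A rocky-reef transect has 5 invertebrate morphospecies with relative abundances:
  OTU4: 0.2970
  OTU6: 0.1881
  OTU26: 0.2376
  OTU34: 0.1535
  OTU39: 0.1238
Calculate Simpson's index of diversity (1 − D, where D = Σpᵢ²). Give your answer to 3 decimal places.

0.781

D = 0.297² + 0.1881² + 0.2376² + 0.1535² + 0.1238² = 0.08821 + 0.03538 + 0.05645 + 0.02356 + 0.01533 = 0.21893 (working shown to 5 dp, full precision carried).
So 1 − D = 0.78107, i.e. 0.781 to 3 decimal places.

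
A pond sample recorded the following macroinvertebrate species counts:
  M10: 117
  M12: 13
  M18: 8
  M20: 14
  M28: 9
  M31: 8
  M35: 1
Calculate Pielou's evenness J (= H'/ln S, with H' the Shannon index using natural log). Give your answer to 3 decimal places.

0.582

Total N = 117+13+8+14+9+8+1 = 170, so the proportions are 0.68824, 0.07647, 0.04706, 0.08235, 0.05294, 0.04706, 0.00588 (working shown to 5 dp, full precision carried).
H' = −Σ pᵢ ln pᵢ = −((-0.25714) + (-0.19659) + (-0.14383) + (-0.20561) + (-0.15557) + (-0.14383) + (-0.03021)) = 1.13279.
With S = 7 species, ln S = 1.94591, so J = 1.13279/1.94591 = 0.58214, i.e. 0.582 to 3 decimal places.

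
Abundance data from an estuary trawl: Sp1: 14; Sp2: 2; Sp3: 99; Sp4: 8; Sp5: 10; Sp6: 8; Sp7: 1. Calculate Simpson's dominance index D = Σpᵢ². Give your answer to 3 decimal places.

0.507

Total N = 14+2+99+8+10+8+1 = 142, so the proportions are 0.09859, 0.01408, 0.69718, 0.05634, 0.07042, 0.05634, 0.00704 (working shown to 5 dp, full precision carried).
D = 0.09859² + 0.01408² + 0.69718² + 0.05634² + 0.07042² + 0.05634² + 0.00704² = 0.00972 + 0.00020 + 0.48606 + 0.00317 + 0.00496 + 0.00317 + 0.00005 = 0.50734.
To 3 decimal places, D = 0.507.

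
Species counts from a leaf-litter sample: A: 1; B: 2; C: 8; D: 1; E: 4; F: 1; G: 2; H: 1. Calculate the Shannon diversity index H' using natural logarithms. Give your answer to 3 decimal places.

Total N = 1+2+8+1+4+1+2+1 = 20, so the proportions are 0.05, 0.1, 0.4, 0.05, 0.2, 0.05, 0.1, 0.05 (working shown to 5 dp, full precision carried).
Each pᵢ ln pᵢ term: 0.05×(-2.99573)=-0.14979, 0.1×(-2.30259)=-0.23026, 0.4×(-0.91629)=-0.36652, 0.05×(-2.99573)=-0.14979, 0.2×(-1.60944)=-0.32189, 0.05×(-2.99573)=-0.14979, 0.1×(-2.30259)=-0.23026, 0.05×(-2.99573)=-0.14979.
Sum = -1.74807, so H' = 1.748.

1.748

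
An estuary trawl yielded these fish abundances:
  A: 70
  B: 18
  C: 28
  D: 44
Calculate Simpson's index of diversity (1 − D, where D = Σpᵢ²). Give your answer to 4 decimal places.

Total N = 70+18+28+44 = 160, so the proportions are 0.4375, 0.1125, 0.175, 0.275 (working shown to 6 dp, full precision carried).
D = 0.4375² + 0.1125² + 0.175² + 0.275² = 0.191406 + 0.012656 + 0.030625 + 0.075625 = 0.310312.
So 1 − D = 0.689688, i.e. 0.6897 to 4 decimal places.

0.6897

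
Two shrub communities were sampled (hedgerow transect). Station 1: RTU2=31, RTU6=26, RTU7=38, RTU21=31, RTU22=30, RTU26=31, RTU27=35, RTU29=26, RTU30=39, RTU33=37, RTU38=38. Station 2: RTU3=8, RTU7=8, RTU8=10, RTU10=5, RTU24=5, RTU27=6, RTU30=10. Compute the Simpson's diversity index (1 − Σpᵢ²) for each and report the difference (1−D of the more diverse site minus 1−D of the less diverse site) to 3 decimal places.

Station 1: N=362, proportions 0.08564, 0.07182, 0.10497, 0.08564, 0.08287, 0.08564, 0.09669, 0.07182, 0.10773, 0.10221, 0.10497, giving 1−D = 0.90737 (working shown to 5 dp, full precision carried).
Station 2: N=52, proportions 0.15385, 0.15385, 0.19231, 0.09615, 0.09615, 0.11538, 0.19231, giving 1−D = 0.84689.
Difference = |0.90737 − 0.84689| = 0.06048, i.e. 0.060 to 3 decimal places.

0.060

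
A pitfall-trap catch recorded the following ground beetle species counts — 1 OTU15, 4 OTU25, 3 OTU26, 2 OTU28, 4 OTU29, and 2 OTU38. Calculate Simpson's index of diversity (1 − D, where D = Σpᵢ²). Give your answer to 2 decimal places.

0.80

Total N = 1+4+3+2+4+2 = 16, so the proportions are 0.0625, 0.25, 0.1875, 0.125, 0.25, 0.125 (working shown to 4 dp, full precision carried).
D = 0.0625² + 0.25² + 0.1875² + 0.125² + 0.25² + 0.125² = 0.0039 + 0.0625 + 0.0352 + 0.0156 + 0.0625 + 0.0156 = 0.1953.
So 1 − D = 0.8047, i.e. 0.80 to 2 decimal places.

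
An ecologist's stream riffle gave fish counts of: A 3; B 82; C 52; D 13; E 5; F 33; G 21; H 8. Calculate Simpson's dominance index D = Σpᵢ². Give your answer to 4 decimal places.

0.2384

Total N = 3+82+52+13+5+33+21+8 = 217, so the proportions are 0.013825, 0.37788, 0.239631, 0.059908, 0.023041, 0.152074, 0.096774, 0.036866 (working shown to 6 dp, full precision carried).
D = 0.013825² + 0.37788² + 0.239631² + 0.059908² + 0.023041² + 0.152074² + 0.096774² + 0.036866² = 0.000191 + 0.142793 + 0.057423 + 0.003589 + 0.000531 + 0.023126 + 0.009365 + 0.001359 = 0.238378.
To 4 decimal places, D = 0.2384.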